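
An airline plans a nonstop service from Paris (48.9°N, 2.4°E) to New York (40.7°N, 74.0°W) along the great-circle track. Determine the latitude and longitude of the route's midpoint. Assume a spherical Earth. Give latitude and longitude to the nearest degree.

The haversine formula gives a central angle δ ≈ 0.917 rad (52.5°) between the endpoints.
Interpolate at f = 1/2 with slerp weights a = sin((1−f)δ)/sin δ ≈ 0.558, b = sin(fδ)/sin δ ≈ 0.558.
p = a·p₁ + b·p₂ ≈ (0.483, -0.391, 0.784); φ = arcsin(p_z) ≈ 51.60°, λ = atan2(p_y, p_x) ≈ -39.01°.

≈ (52°N, 39°W)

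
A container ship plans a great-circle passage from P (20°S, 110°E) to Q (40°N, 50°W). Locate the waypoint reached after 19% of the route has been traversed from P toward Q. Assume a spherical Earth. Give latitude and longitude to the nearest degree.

≈ (4°N, 93°E)

Write both endpoints as unit vectors p₁, p₂ with components (cos φ cos λ, cos φ sin λ, sin φ).
The central angle between the endpoints is δ = arccos(p₁·p₂) ≈ 2.682 rad (153.7°).
Interpolate at f = 0.19 with slerp weights a = sin((1−f)δ)/sin δ ≈ 1.859, b = sin(fδ)/sin δ ≈ 1.100.
p = a·p₁ + b·p₂ ≈ (-0.056, 0.996, 0.071); φ = arcsin(p_z) ≈ 4.09°, λ = atan2(p_y, p_x) ≈ 93.21°.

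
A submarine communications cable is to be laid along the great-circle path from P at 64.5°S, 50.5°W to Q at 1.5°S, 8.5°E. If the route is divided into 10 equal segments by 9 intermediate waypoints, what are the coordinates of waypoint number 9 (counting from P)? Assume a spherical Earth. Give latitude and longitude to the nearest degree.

Convert each endpoint to a unit vector on the sphere (x = cos φ cos λ, y = cos φ sin λ, z = sin φ).
The central angle between the endpoints is δ = arccos(p₁·p₂) ≈ 1.323 rad (75.8°).
Interpolate at f = 9/10 with slerp weights a = sin((1−f)δ)/sin δ ≈ 0.136, b = sin(fδ)/sin δ ≈ 0.958.
p = a·p₁ + b·p₂ ≈ (0.984, 0.096, -0.148); φ = arcsin(p_z) ≈ -8.50°, λ = atan2(p_y, p_x) ≈ 5.59°.

≈ 9°S, 6°E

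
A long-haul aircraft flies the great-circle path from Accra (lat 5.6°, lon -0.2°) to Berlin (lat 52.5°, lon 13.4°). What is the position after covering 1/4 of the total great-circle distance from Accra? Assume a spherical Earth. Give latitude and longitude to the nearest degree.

≈ lat 17°, lon 2°

Write both endpoints as unit vectors p₁, p₂ with components (cos φ cos λ, cos φ sin λ, sin φ).
The central angle between the endpoints is δ = arccos(p₁·p₂) ≈ 0.842 rad (48.2°).
Interpolate at f = 1/4 with slerp weights a = sin((1−f)δ)/sin δ ≈ 0.791, b = sin(fδ)/sin δ ≈ 0.280.
p = a·p₁ + b·p₂ ≈ (0.953, 0.037, 0.299); φ = arcsin(p_z) ≈ 17.42°, λ = atan2(p_y, p_x) ≈ 2.21°.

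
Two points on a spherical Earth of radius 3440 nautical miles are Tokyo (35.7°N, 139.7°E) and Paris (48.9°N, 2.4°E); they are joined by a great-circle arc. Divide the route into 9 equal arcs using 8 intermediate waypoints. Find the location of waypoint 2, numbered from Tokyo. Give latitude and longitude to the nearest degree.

Write both endpoints as unit vectors p₁, p₂ with components (cos φ cos λ, cos φ sin λ, sin φ).
The central angle between the endpoints is δ = arccos(p₁·p₂) ≈ 1.523 rad (87.3°).
Interpolate at f = 2/9 with slerp weights a = sin((1−f)δ)/sin δ ≈ 0.927, b = sin(fδ)/sin δ ≈ 0.332.
p = a·p₁ + b·p₂ ≈ (-0.356, 0.496, 0.792); φ = arcsin(p_z) ≈ 52.35°, λ = atan2(p_y, p_x) ≈ 125.66°.

≈ 52°N, 126°E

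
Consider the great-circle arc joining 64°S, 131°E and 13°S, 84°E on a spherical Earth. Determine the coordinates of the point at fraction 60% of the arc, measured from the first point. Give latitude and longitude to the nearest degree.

≈ 35°S, 95°E

Convert each endpoint to a unit vector on the sphere (x = cos φ cos λ, y = cos φ sin λ, z = sin φ).
The central angle between the endpoints is δ = arccos(p₁·p₂) ≈ 1.055 rad (60.4°).
Interpolate at f = 0.60 with slerp weights a = sin((1−f)δ)/sin δ ≈ 0.471, b = sin(fδ)/sin δ ≈ 0.680.
p = a·p₁ + b·p₂ ≈ (-0.066, 0.815, -0.576); φ = arcsin(p_z) ≈ -35.18°, λ = atan2(p_y, p_x) ≈ 94.64°.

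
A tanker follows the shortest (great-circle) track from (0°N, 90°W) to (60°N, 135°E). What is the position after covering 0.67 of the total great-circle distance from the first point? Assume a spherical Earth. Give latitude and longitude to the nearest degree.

Convert each endpoint to a unit vector on the sphere (x = cos φ cos λ, y = cos φ sin λ, z = sin φ).
The central angle between the endpoints is δ = arccos(p₁·p₂) ≈ 1.932 rad (110.7°).
Interpolate at f = 0.67 with slerp weights a = sin((1−f)δ)/sin δ ≈ 0.636, b = sin(fδ)/sin δ ≈ 1.029.
p = a·p₁ + b·p₂ ≈ (-0.364, -0.273, 0.891); φ = arcsin(p_z) ≈ 62.96°, λ = atan2(p_y, p_x) ≈ -143.13°.

≈ (63°N, 143°W)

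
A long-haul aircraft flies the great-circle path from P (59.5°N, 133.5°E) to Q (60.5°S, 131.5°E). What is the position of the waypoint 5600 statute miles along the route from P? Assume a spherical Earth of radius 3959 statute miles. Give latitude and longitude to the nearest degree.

Convert each endpoint to a unit vector on the sphere (x = cos φ cos λ, y = cos φ sin λ, z = sin φ).
The central angle between the endpoints is δ = arccos(p₁·p₂) ≈ 2.095 rad (120.0°). The total great-circle distance is δ·R ≈ 2.095 × 3959 ≈ 8292 mi, so the target fraction is f = 5600/8292 ≈ 0.675.
Interpolate at f ≈ 0.675 with slerp weights a = sin((1−f)δ)/sin δ ≈ 0.726, b = sin(fδ)/sin δ ≈ 1.141.
p = a·p₁ + b·p₂ ≈ (-0.626, 0.688, -0.367); φ = arcsin(p_z) ≈ -21.54°, λ = atan2(p_y, p_x) ≈ 132.29°.

≈ (22°S, 132°E)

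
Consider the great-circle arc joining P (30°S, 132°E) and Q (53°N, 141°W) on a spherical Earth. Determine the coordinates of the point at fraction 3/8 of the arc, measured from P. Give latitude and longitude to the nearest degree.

Write both endpoints as unit vectors p₁, p₂ with components (cos φ cos λ, cos φ sin λ, sin φ).
The central angle between the endpoints is δ = arccos(p₁·p₂) ≈ 1.952 rad (111.8°).
Interpolate at f = 3/8 with slerp weights a = sin((1−f)δ)/sin δ ≈ 1.012, b = sin(fδ)/sin δ ≈ 0.720.
p = a·p₁ + b·p₂ ≈ (-0.923, 0.378, 0.069); φ = arcsin(p_z) ≈ 3.97°, λ = atan2(p_y, p_x) ≈ 157.71°.

≈ (4°N, 158°E)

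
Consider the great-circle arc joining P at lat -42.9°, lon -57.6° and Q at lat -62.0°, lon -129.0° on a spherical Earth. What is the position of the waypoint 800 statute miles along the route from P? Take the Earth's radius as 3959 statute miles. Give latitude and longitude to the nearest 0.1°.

≈ lat -51.3°, lon -69.3°

The haversine formula gives a central angle δ ≈ 0.780 rad (44.7°) between the endpoints. The total great-circle distance is δ·R ≈ 0.780 × 3959 ≈ 3089 mi, so the target fraction is f = 800/3089 ≈ 0.259.
Interpolate at f ≈ 0.259 with slerp weights a = sin((1−f)δ)/sin δ ≈ 0.777, b = sin(fδ)/sin δ ≈ 0.285.
p = a·p₁ + b·p₂ ≈ (0.221, -0.585, -0.781); φ = arcsin(p_z) ≈ -51.33°, λ = atan2(p_y, p_x) ≈ -69.32°.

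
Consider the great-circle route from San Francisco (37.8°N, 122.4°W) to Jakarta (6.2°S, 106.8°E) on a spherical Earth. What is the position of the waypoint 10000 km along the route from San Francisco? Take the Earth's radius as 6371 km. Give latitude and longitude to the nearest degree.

Convert each endpoint to a unit vector on the sphere (x = cos φ cos λ, y = cos φ sin λ, z = sin φ).
The central angle between the endpoints is δ = arccos(p₁·p₂) ≈ 2.189 rad (125.4°). The total great-circle distance is δ·R ≈ 2.189 × 6371 ≈ 13945 km, so the target fraction is f = 10000/13945 ≈ 0.717.
Interpolate at f ≈ 0.717 with slerp weights a = sin((1−f)δ)/sin δ ≈ 0.712, b = sin(fδ)/sin δ ≈ 1.227.
p = a·p₁ + b·p₂ ≈ (-0.654, 0.693, 0.304); φ = arcsin(p_z) ≈ 17.70°, λ = atan2(p_y, p_x) ≈ 133.36°.

≈ 18°N, 133°E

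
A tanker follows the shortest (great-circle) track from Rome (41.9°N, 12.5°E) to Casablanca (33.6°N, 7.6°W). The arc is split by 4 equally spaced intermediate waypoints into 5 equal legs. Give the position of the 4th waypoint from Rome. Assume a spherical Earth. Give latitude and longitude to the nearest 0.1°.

Write both endpoints as unit vectors p₁, p₂ with components (cos φ cos λ, cos φ sin λ, sin φ).
The central angle between the endpoints is δ = arccos(p₁·p₂) ≈ 0.312 rad (17.9°).
Interpolate at f = 4/5 with slerp weights a = sin((1−f)δ)/sin δ ≈ 0.203, b = sin(fδ)/sin δ ≈ 0.805.
p = a·p₁ + b·p₂ ≈ (0.812, -0.056, 0.581); φ = arcsin(p_z) ≈ 35.52°, λ = atan2(p_y, p_x) ≈ -3.94°.

≈ 35.5°N, 3.9°W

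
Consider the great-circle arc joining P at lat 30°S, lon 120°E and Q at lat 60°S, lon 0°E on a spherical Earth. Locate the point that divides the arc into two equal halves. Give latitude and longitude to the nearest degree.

Write both endpoints as unit vectors p₁, p₂ with components (cos φ cos λ, cos φ sin λ, sin φ).
The central angle between the endpoints is δ = arccos(p₁·p₂) ≈ 1.353 rad (77.5°).
Interpolate at f = 1/2 with slerp weights a = sin((1−f)δ)/sin δ ≈ 0.641, b = sin(fδ)/sin δ ≈ 0.641.
p = a·p₁ + b·p₂ ≈ (0.043, 0.481, -0.876); φ = arcsin(p_z) ≈ -61.14°, λ = atan2(p_y, p_x) ≈ 84.90°.

≈ lat 61°S, lon 85°E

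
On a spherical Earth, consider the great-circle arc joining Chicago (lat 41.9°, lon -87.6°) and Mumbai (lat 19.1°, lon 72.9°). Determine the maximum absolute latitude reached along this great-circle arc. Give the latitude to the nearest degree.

≈ 75°

The great circle lies in the plane with unit normal n̂ = (p₁ × p₂)/|p₁ × p₂|.
Here n̂_z ≈ +0.262; the vertex latitude is φ_max = arccos|n̂_z| ≈ 74.8°.
Check via Clairaut: cos φ_max = |cos φ₁| · sin C = cos(41.9°)·sin(20.6°) ≈ 0.262, again giving ≈ 74.8°.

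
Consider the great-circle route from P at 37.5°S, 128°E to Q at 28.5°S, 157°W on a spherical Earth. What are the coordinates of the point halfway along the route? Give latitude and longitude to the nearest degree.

The haversine formula gives a central angle δ ≈ 1.080 rad (61.9°) between the endpoints.
Interpolate at f = 1/2 with slerp weights a = sin((1−f)δ)/sin δ ≈ 0.583, b = sin(fδ)/sin δ ≈ 0.583.
p = a·p₁ + b·p₂ ≈ (-0.756, 0.164, -0.633); φ = arcsin(p_z) ≈ -39.28°, λ = atan2(p_y, p_x) ≈ 167.75°.

≈ 39°S, 168°E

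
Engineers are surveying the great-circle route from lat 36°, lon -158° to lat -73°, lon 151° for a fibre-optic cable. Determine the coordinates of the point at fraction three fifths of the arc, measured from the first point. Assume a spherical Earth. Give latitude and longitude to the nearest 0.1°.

≈ lat -31.0°, lon -173.7°

The haversine formula gives a central angle δ ≈ 1.997 rad (114.4°) between the endpoints.
Interpolate at f = 3/5 with slerp weights a = sin((1−f)δ)/sin δ ≈ 0.787, b = sin(fδ)/sin δ ≈ 1.023.
p = a·p₁ + b·p₂ ≈ (-0.852, -0.093, -0.516); φ = arcsin(p_z) ≈ -31.04°, λ = atan2(p_y, p_x) ≈ -173.74°.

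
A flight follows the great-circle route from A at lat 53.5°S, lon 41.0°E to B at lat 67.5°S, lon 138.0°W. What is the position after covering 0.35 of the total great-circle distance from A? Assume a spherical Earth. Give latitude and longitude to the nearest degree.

The haversine formula gives a central angle δ ≈ 1.030 rad (59.0°) between the endpoints.
Interpolate at f = 0.35 with slerp weights a = sin((1−f)δ)/sin δ ≈ 0.724, b = sin(fδ)/sin δ ≈ 0.411.
p = a·p₁ + b·p₂ ≈ (0.208, 0.177, -0.962); φ = arcsin(p_z) ≈ -74.15°, λ = atan2(p_y, p_x) ≈ 40.42°.

≈ lat 74°S, lon 40°E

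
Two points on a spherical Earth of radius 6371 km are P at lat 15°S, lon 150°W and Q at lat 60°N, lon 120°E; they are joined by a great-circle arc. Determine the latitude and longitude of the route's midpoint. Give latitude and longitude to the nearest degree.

≈ lat 29°N, lon 177°W

Convert each endpoint to a unit vector on the sphere (x = cos φ cos λ, y = cos φ sin λ, z = sin φ).
The central angle between the endpoints is δ = arccos(p₁·p₂) ≈ 1.797 rad (103.0°).
Interpolate at f = 1/2 with slerp weights a = sin((1−f)δ)/sin δ ≈ 0.803, b = sin(fδ)/sin δ ≈ 0.803.
p = a·p₁ + b·p₂ ≈ (-0.872, -0.040, 0.487); φ = arcsin(p_z) ≈ 29.17°, λ = atan2(p_y, p_x) ≈ -177.37°.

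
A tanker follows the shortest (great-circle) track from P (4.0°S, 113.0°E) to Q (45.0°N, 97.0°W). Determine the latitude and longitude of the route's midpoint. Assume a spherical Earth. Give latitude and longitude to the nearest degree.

≈ (51°N, 156°E)

Write both endpoints as unit vectors p₁, p₂ with components (cos φ cos λ, cos φ sin λ, sin φ).
The central angle between the endpoints is δ = arccos(p₁·p₂) ≈ 2.292 rad (131.3°).
Interpolate at f = 1/2 with slerp weights a = sin((1−f)δ)/sin δ ≈ 1.213, b = sin(fδ)/sin δ ≈ 1.213.
p = a·p₁ + b·p₂ ≈ (-0.577, 0.263, 0.773); φ = arcsin(p_z) ≈ 50.64°, λ = atan2(p_y, p_x) ≈ 155.55°.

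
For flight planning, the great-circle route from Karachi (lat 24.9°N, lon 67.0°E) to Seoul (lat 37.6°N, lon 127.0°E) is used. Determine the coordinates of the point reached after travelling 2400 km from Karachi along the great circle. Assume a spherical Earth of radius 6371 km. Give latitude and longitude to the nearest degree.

The haversine formula gives a central angle δ ≈ 0.907 rad (52.0°) between the endpoints. The total great-circle distance is δ·R ≈ 0.907 × 6371 ≈ 5778 km, so the target fraction is f = 2400/5778 ≈ 0.415.
Interpolate at f ≈ 0.415 with slerp weights a = sin((1−f)δ)/sin δ ≈ 0.642, b = sin(fδ)/sin δ ≈ 0.467.
p = a·p₁ + b·p₂ ≈ (0.005, 0.832, 0.555); φ = arcsin(p_z) ≈ 33.73°, λ = atan2(p_y, p_x) ≈ 89.67°.

≈ lat 34°N, lon 90°E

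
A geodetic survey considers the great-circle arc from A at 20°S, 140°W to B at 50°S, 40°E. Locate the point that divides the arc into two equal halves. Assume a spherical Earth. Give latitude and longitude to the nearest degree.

Write both endpoints as unit vectors p₁, p₂ with components (cos φ cos λ, cos φ sin λ, sin φ).
The central angle between the endpoints is δ = arccos(p₁·p₂) ≈ 1.920 rad (110.0°).
Interpolate at f = 1/2 with slerp weights a = sin((1−f)δ)/sin δ ≈ 0.872, b = sin(fδ)/sin δ ≈ 0.872.
p = a·p₁ + b·p₂ ≈ (-0.198, -0.166, -0.966); φ = arcsin(p_z) ≈ -75.00°, λ = atan2(p_y, p_x) ≈ -140.00°.

≈ 75°S, 140°W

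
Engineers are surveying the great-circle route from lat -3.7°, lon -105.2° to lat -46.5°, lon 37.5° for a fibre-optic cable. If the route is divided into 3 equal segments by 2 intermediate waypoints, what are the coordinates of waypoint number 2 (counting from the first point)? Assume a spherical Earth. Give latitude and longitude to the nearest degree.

Write both endpoints as unit vectors p₁, p₂ with components (cos φ cos λ, cos φ sin λ, sin φ).
The central angle between the endpoints is δ = arccos(p₁·p₂) ≈ 2.094 rad (120.0°).
Interpolate at f = 2/3 with slerp weights a = sin((1−f)δ)/sin δ ≈ 0.742, b = sin(fδ)/sin δ ≈ 1.137.
p = a·p₁ + b·p₂ ≈ (0.427, -0.238, -0.872); φ = arcsin(p_z) ≈ -60.75°, λ = atan2(p_y, p_x) ≈ -29.16°.

≈ lat -61°, lon -29°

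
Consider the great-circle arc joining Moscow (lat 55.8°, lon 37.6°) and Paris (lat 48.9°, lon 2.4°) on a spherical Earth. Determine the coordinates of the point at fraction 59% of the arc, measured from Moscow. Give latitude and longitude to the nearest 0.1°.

From cos δ = sin φ₁ sin φ₂ + cos φ₁ cos φ₂ cos Δλ, the central angle is δ ≈ 0.389 rad (22.3°).
Interpolate at f = 0.59 with slerp weights a = sin((1−f)δ)/sin δ ≈ 0.419, b = sin(fδ)/sin δ ≈ 0.600.
p = a·p₁ + b·p₂ ≈ (0.580, 0.160, 0.798); φ = arcsin(p_z) ≈ 52.98°, λ = atan2(p_y, p_x) ≈ 15.42°.

≈ lat 53.0°, lon 15.4°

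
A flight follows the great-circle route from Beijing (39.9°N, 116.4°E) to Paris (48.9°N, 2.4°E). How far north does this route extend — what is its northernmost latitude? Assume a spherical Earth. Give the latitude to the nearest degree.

≈ 61°N

The great circle lies in the plane with unit normal n̂ = (p₁ × p₂)/|p₁ × p₂|.
Here n̂_z ≈ -0.480; the vertex latitude is φ_max = arccos|n̂_z| ≈ 61.3°.
Check via Clairaut: cos φ_max = |cos φ₁| · sin C = cos(39.9°)·sin(38.7°) ≈ 0.480, again giving ≈ 61.3°.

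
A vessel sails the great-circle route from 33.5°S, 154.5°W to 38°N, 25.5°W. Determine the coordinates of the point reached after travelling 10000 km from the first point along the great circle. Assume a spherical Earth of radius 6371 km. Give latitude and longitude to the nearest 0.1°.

Convert each endpoint to a unit vector on the sphere (x = cos φ cos λ, y = cos φ sin λ, z = sin φ).
The central angle between the endpoints is δ = arccos(p₁·p₂) ≈ 2.424 rad (138.9°). The total great-circle distance is δ·R ≈ 2.424 × 6371 ≈ 15443 km, so the target fraction is f = 10000/15443 ≈ 0.648.
Interpolate at f ≈ 0.648 with slerp weights a = sin((1−f)δ)/sin δ ≈ 1.147, b = sin(fδ)/sin δ ≈ 1.521.
p = a·p₁ + b·p₂ ≈ (0.218, -0.928, 0.303); φ = arcsin(p_z) ≈ 17.65°, λ = atan2(p_y, p_x) ≈ -76.75°.

≈ 17.7°N, 76.7°W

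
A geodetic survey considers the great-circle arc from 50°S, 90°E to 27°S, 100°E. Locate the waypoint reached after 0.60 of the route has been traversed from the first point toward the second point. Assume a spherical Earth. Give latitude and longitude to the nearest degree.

≈ 36°S, 97°E

The haversine formula gives a central angle δ ≈ 0.423 rad (24.2°) between the endpoints.
Interpolate at f = 0.60 with slerp weights a = sin((1−f)δ)/sin δ ≈ 0.410, b = sin(fδ)/sin δ ≈ 0.612.
p = a·p₁ + b·p₂ ≈ (-0.095, 0.800, -0.592); φ = arcsin(p_z) ≈ -36.29°, λ = atan2(p_y, p_x) ≈ 96.74°.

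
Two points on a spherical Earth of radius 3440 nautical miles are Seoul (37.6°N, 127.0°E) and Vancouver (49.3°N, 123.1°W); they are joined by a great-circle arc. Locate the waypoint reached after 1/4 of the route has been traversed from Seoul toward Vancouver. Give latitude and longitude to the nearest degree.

Write both endpoints as unit vectors p₁, p₂ with components (cos φ cos λ, cos φ sin λ, sin φ).
The central angle between the endpoints is δ = arccos(p₁·p₂) ≈ 1.280 rad (73.3°).
Interpolate at f = 1/4 with slerp weights a = sin((1−f)δ)/sin δ ≈ 0.855, b = sin(fδ)/sin δ ≈ 0.328.
p = a·p₁ + b·p₂ ≈ (-0.525, 0.362, 0.771); φ = arcsin(p_z) ≈ 50.41°, λ = atan2(p_y, p_x) ≈ 145.42°.

≈ 50°N, 145°E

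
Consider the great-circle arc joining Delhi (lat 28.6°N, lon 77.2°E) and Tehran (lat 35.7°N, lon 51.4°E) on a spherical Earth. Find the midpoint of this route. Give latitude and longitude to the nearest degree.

The haversine formula gives a central angle δ ≈ 0.399 rad (22.9°) between the endpoints.
Interpolate at f = 1/2 with slerp weights a = sin((1−f)δ)/sin δ ≈ 0.510, b = sin(fδ)/sin δ ≈ 0.510.
p = a·p₁ + b·p₂ ≈ (0.358, 0.761, 0.542); φ = arcsin(p_z) ≈ 32.81°, λ = atan2(p_y, p_x) ≈ 64.81°.

≈ lat 33°N, lon 65°E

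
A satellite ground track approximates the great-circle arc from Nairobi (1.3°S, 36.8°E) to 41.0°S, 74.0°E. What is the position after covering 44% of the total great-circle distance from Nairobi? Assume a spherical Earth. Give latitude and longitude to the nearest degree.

≈ 20°S, 51°E

Convert each endpoint to a unit vector on the sphere (x = cos φ cos λ, y = cos φ sin λ, z = sin φ).
The central angle between the endpoints is δ = arccos(p₁·p₂) ≈ 0.907 rad (52.0°).
Interpolate at f = 0.44 with slerp weights a = sin((1−f)δ)/sin δ ≈ 0.618, b = sin(fδ)/sin δ ≈ 0.493.
p = a·p₁ + b·p₂ ≈ (0.597, 0.728, -0.338); φ = arcsin(p_z) ≈ -19.74°, λ = atan2(p_y, p_x) ≈ 50.64°.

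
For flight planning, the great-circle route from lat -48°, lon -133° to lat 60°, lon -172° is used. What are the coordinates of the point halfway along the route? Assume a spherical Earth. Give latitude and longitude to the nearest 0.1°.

From cos δ = sin φ₁ sin φ₂ + cos φ₁ cos φ₂ cos Δλ, the central angle is δ ≈ 1.964 rad (112.6°).
Interpolate at f = 1/2 with slerp weights a = sin((1−f)δ)/sin δ ≈ 0.901, b = sin(fδ)/sin δ ≈ 0.901.
p = a·p₁ + b·p₂ ≈ (-0.857, -0.503, 0.111); φ = arcsin(p_z) ≈ 6.35°, λ = atan2(p_y, p_x) ≈ -149.57°.

≈ lat 6.4°, lon -149.6°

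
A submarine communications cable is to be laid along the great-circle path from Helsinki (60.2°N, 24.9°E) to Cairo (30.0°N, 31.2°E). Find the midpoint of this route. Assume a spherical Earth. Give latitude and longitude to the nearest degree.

≈ 45°N, 29°E

Write both endpoints as unit vectors p₁, p₂ with components (cos φ cos λ, cos φ sin λ, sin φ).
The central angle between the endpoints is δ = arccos(p₁·p₂) ≈ 0.532 rad (30.5°).
Interpolate at f = 1/2 with slerp weights a = sin((1−f)δ)/sin δ ≈ 0.518, b = sin(fδ)/sin δ ≈ 0.518.
p = a·p₁ + b·p₂ ≈ (0.618, 0.341, 0.709); φ = arcsin(p_z) ≈ 45.14°, λ = atan2(p_y, p_x) ≈ 28.90°.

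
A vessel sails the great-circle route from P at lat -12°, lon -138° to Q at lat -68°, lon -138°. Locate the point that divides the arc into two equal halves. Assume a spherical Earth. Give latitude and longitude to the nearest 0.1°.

≈ lat -40.0°, lon -138.0°

From cos δ = sin φ₁ sin φ₂ + cos φ₁ cos φ₂ cos Δλ, the central angle is δ ≈ 0.977 rad (56.0°).
Interpolate at f = 1/2 with slerp weights a = sin((1−f)δ)/sin δ ≈ 0.566, b = sin(fδ)/sin δ ≈ 0.566.
p = a·p₁ + b·p₂ ≈ (-0.569, -0.513, -0.643); φ = arcsin(p_z) ≈ -40.00°, λ = atan2(p_y, p_x) ≈ -138.00°.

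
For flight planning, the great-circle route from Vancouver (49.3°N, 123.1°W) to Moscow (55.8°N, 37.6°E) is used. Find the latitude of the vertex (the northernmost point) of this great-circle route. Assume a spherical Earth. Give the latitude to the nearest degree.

The great circle lies in the plane with unit normal n̂ = (p₁ × p₂)/|p₁ × p₂|.
Here n̂_z ≈ +0.126; the vertex latitude is φ_max = arccos|n̂_z| ≈ 82.7°.
Check via Clairaut: cos φ_max = |cos φ₁| · sin C = cos(49.3°)·sin(11.2°) ≈ 0.126, again giving ≈ 82.7°.

≈ 83°N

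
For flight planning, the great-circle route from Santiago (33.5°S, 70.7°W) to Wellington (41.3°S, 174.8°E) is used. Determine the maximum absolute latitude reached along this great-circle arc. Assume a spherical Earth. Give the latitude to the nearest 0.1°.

≈ 55.0°S

The great circle lies in the plane with unit normal n̂ = (p₁ × p₂)/|p₁ × p₂|.
Here n̂_z ≈ -0.573; the vertex latitude is φ_max = arccos|n̂_z| ≈ 55.0°.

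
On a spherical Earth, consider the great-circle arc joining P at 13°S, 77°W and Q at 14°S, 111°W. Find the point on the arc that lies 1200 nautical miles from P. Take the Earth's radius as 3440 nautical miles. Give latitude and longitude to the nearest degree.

From cos δ = sin φ₁ sin φ₂ + cos φ₁ cos φ₂ cos Δλ, the central angle is δ ≈ 0.577 rad (33.0°). The total great-circle distance is δ·R ≈ 0.577 × 3440 ≈ 1984 nmi, so the target fraction is f = 1200/1984 ≈ 0.605.
Interpolate at f ≈ 0.605 with slerp weights a = sin((1−f)δ)/sin δ ≈ 0.414, b = sin(fδ)/sin δ ≈ 0.627.
p = a·p₁ + b·p₂ ≈ (-0.127, -0.961, -0.245); φ = arcsin(p_z) ≈ -14.17°, λ = atan2(p_y, p_x) ≈ -97.53°.

≈ 14°S, 98°W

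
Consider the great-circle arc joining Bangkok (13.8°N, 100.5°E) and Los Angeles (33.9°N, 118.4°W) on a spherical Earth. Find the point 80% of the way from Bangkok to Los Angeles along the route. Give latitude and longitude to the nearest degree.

Write both endpoints as unit vectors p₁, p₂ with components (cos φ cos λ, cos φ sin λ, sin φ).
The central angle between the endpoints is δ = arccos(p₁·p₂) ≈ 2.088 rad (119.6°).
Interpolate at f = 0.80 with slerp weights a = sin((1−f)δ)/sin δ ≈ 0.466, b = sin(fδ)/sin δ ≈ 1.145.
p = a·p₁ + b·p₂ ≈ (-0.534, -0.390, 0.750); φ = arcsin(p_z) ≈ 48.56°, λ = atan2(p_y, p_x) ≈ -143.86°.

≈ (49°N, 144°W)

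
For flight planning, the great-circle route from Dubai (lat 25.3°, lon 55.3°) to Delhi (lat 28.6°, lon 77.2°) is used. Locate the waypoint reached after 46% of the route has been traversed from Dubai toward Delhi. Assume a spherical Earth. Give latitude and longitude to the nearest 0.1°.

≈ lat 27.2°, lon 65.2°

From cos δ = sin φ₁ sin φ₂ + cos φ₁ cos φ₂ cos Δλ, the central angle is δ ≈ 0.345 rad (19.8°).
Interpolate at f = 0.46 with slerp weights a = sin((1−f)δ)/sin δ ≈ 0.548, b = sin(fδ)/sin δ ≈ 0.467.
p = a·p₁ + b·p₂ ≈ (0.373, 0.807, 0.458); φ = arcsin(p_z) ≈ 27.24°, λ = atan2(p_y, p_x) ≈ 65.21°.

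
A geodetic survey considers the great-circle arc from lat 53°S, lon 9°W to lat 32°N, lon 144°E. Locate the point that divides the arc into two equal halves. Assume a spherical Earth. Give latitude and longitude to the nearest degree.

Convert each endpoint to a unit vector on the sphere (x = cos φ cos λ, y = cos φ sin λ, z = sin φ).
The central angle between the endpoints is δ = arccos(p₁·p₂) ≈ 2.642 rad (151.4°).
Interpolate at f = 1/2 with slerp weights a = sin((1−f)δ)/sin δ ≈ 2.024, b = sin(fδ)/sin δ ≈ 2.024.
p = a·p₁ + b·p₂ ≈ (-0.186, 0.818, -0.544); φ = arcsin(p_z) ≈ -32.95°, λ = atan2(p_y, p_x) ≈ 102.78°.

≈ lat 33°S, lon 103°E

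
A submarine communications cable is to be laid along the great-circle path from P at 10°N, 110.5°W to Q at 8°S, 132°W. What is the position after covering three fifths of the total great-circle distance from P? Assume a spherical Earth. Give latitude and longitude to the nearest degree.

Convert each endpoint to a unit vector on the sphere (x = cos φ cos λ, y = cos φ sin λ, z = sin φ).
The central angle between the endpoints is δ = arccos(p₁·p₂) ≈ 0.488 rad (28.0°).
Interpolate at f = 3/5 with slerp weights a = sin((1−f)δ)/sin δ ≈ 0.414, b = sin(fδ)/sin δ ≈ 0.616.
p = a·p₁ + b·p₂ ≈ (-0.551, -0.835, -0.014); φ = arcsin(p_z) ≈ -0.79°, λ = atan2(p_y, p_x) ≈ -123.41°.

≈ 1°S, 123°W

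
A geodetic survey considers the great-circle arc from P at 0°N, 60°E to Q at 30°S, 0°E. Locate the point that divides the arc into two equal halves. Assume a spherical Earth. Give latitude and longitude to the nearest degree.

Write both endpoints as unit vectors p₁, p₂ with components (cos φ cos λ, cos φ sin λ, sin φ).
The central angle between the endpoints is δ = arccos(p₁·p₂) ≈ 1.123 rad (64.3°).
Interpolate at f = 1/2 with slerp weights a = sin((1−f)δ)/sin δ ≈ 0.591, b = sin(fδ)/sin δ ≈ 0.591.
p = a·p₁ + b·p₂ ≈ (0.807, 0.512, -0.295); φ = arcsin(p_z) ≈ -17.18°, λ = atan2(p_y, p_x) ≈ 32.37°.

≈ 17°S, 32°E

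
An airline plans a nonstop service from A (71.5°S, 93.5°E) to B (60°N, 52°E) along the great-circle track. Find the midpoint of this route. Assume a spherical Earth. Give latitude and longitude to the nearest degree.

Convert each endpoint to a unit vector on the sphere (x = cos φ cos λ, y = cos φ sin λ, z = sin φ).
The central angle between the endpoints is δ = arccos(p₁·p₂) ≈ 2.350 rad (134.6°).
Interpolate at f = 1/2 with slerp weights a = sin((1−f)δ)/sin δ ≈ 1.296, b = sin(fδ)/sin δ ≈ 1.296.
p = a·p₁ + b·p₂ ≈ (0.374, 0.921, -0.107); φ = arcsin(p_z) ≈ -6.12°, λ = atan2(p_y, p_x) ≈ 67.91°.

≈ (6°S, 68°E)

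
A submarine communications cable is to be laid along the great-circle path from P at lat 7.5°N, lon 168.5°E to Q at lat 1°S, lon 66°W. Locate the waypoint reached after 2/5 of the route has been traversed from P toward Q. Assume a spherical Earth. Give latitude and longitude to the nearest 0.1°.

The haversine formula gives a central angle δ ≈ 2.187 rad (125.3°) between the endpoints.
Interpolate at f = 2/5 with slerp weights a = sin((1−f)δ)/sin δ ≈ 1.185, b = sin(fδ)/sin δ ≈ 0.940.
p = a·p₁ + b·p₂ ≈ (-0.768, -0.625, 0.138); φ = arcsin(p_z) ≈ 7.94°, λ = atan2(p_y, p_x) ≈ -140.89°.

≈ lat 7.9°N, lon 140.9°W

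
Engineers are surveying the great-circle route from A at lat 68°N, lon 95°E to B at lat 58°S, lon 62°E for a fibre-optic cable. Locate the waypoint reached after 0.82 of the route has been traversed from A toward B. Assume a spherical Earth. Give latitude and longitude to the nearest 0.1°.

≈ lat 35.4°S, lon 69.2°E

Convert each endpoint to a unit vector on the sphere (x = cos φ cos λ, y = cos φ sin λ, z = sin φ).
The central angle between the endpoints is δ = arccos(p₁·p₂) ≈ 2.239 rad (128.3°).
Interpolate at f = 0.82 with slerp weights a = sin((1−f)δ)/sin δ ≈ 0.500, b = sin(fδ)/sin δ ≈ 1.230.
p = a·p₁ + b·p₂ ≈ (0.290, 0.762, -0.579); φ = arcsin(p_z) ≈ -35.41°, λ = atan2(p_y, p_x) ≈ 69.19°.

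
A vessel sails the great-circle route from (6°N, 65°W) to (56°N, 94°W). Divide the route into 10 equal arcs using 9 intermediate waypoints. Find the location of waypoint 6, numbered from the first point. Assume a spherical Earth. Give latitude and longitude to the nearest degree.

From cos δ = sin φ₁ sin φ₂ + cos φ₁ cos φ₂ cos Δλ, the central angle is δ ≈ 0.961 rad (55.0°).
Interpolate at f = 6/10 with slerp weights a = sin((1−f)δ)/sin δ ≈ 0.457, b = sin(fδ)/sin δ ≈ 0.665.
p = a·p₁ + b·p₂ ≈ (0.166, -0.783, 0.599); φ = arcsin(p_z) ≈ 36.81°, λ = atan2(p_y, p_x) ≈ -78.01°.

≈ (37°N, 78°W)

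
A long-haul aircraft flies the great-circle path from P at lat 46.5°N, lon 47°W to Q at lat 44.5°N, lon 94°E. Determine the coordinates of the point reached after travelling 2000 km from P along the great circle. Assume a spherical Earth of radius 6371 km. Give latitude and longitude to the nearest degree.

≈ lat 62°N, lon 30°W

Convert each endpoint to a unit vector on the sphere (x = cos φ cos λ, y = cos φ sin λ, z = sin φ).
The central angle between the endpoints is δ = arccos(p₁·p₂) ≈ 1.444 rad (82.7°). The total great-circle distance is δ·R ≈ 1.444 × 6371 ≈ 9197 km, so the target fraction is f = 2000/9197 ≈ 0.217.
Interpolate at f ≈ 0.217 with slerp weights a = sin((1−f)δ)/sin δ ≈ 0.912, b = sin(fδ)/sin δ ≈ 0.311.
p = a·p₁ + b·p₂ ≈ (0.412, -0.237, 0.879); φ = arcsin(p_z) ≈ 61.58°, λ = atan2(p_y, p_x) ≈ -29.93°.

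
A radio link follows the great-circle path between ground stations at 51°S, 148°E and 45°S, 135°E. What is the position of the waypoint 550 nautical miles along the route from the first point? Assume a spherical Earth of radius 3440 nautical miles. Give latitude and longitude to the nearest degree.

≈ 46°S, 137°E

The haversine formula gives a central angle δ ≈ 0.184 rad (10.5°) between the endpoints. The total great-circle distance is δ·R ≈ 0.184 × 3440 ≈ 633 nmi, so the target fraction is f = 550/633 ≈ 0.869.
Interpolate at f ≈ 0.869 with slerp weights a = sin((1−f)δ)/sin δ ≈ 0.132, b = sin(fδ)/sin δ ≈ 0.870.
p = a·p₁ + b·p₂ ≈ (-0.505, 0.479, -0.718); φ = arcsin(p_z) ≈ -45.87°, λ = atan2(p_y, p_x) ≈ 136.54°.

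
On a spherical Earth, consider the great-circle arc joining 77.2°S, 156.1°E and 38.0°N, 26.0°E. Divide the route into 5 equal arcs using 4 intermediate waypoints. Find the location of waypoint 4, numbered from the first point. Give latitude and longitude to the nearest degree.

≈ 12°N, 32°E

Convert each endpoint to a unit vector on the sphere (x = cos φ cos λ, y = cos φ sin λ, z = sin φ).
The central angle between the endpoints is δ = arccos(p₁·p₂) ≈ 2.364 rad (135.5°).
Interpolate at f = 4/5 with slerp weights a = sin((1−f)δ)/sin δ ≈ 0.649, b = sin(fδ)/sin δ ≈ 1.353.
p = a·p₁ + b·p₂ ≈ (0.827, 0.526, 0.200); φ = arcsin(p_z) ≈ 11.53°, λ = atan2(p_y, p_x) ≈ 32.45°.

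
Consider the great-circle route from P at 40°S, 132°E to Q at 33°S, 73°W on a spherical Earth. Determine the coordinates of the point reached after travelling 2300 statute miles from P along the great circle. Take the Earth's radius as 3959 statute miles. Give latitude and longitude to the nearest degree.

≈ 68°S, 165°E

Convert each endpoint to a unit vector on the sphere (x = cos φ cos λ, y = cos φ sin λ, z = sin φ).
The central angle between the endpoints is δ = arccos(p₁·p₂) ≈ 1.805 rad (103.4°). The total great-circle distance is δ·R ≈ 1.805 × 3959 ≈ 7146 mi, so the target fraction is f = 2300/7146 ≈ 0.322.
Interpolate at f ≈ 0.322 with slerp weights a = sin((1−f)δ)/sin δ ≈ 0.967, b = sin(fδ)/sin δ ≈ 0.564.
p = a·p₁ + b·p₂ ≈ (-0.357, 0.098, -0.929); φ = arcsin(p_z) ≈ -68.26°, λ = atan2(p_y, p_x) ≈ 164.67°.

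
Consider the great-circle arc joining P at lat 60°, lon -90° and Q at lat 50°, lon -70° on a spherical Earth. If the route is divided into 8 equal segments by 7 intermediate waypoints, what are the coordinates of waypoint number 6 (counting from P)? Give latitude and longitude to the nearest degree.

From cos δ = sin φ₁ sin φ₂ + cos φ₁ cos φ₂ cos Δλ, the central angle is δ ≈ 0.264 rad (15.1°).
Interpolate at f = 6/8 with slerp weights a = sin((1−f)δ)/sin δ ≈ 0.253, b = sin(fδ)/sin δ ≈ 0.754.
p = a·p₁ + b·p₂ ≈ (0.166, -0.582, 0.796); φ = arcsin(p_z) ≈ 52.78°, λ = atan2(p_y, p_x) ≈ -74.10°.

≈ lat 53°, lon -74°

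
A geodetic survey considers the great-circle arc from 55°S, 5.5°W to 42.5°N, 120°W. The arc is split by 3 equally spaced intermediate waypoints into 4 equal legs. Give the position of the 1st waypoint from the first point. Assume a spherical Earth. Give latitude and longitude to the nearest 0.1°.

Write both endpoints as unit vectors p₁, p₂ with components (cos φ cos λ, cos φ sin λ, sin φ).
The central angle between the endpoints is δ = arccos(p₁·p₂) ≈ 2.387 rad (136.8°).
Interpolate at f = 1/4 with slerp weights a = sin((1−f)δ)/sin δ ≈ 1.425, b = sin(fδ)/sin δ ≈ 0.821.
p = a·p₁ + b·p₂ ≈ (0.511, -0.602, -0.613); φ = arcsin(p_z) ≈ -37.81°, λ = atan2(p_y, p_x) ≈ -49.68°.

≈ 37.8°S, 49.7°W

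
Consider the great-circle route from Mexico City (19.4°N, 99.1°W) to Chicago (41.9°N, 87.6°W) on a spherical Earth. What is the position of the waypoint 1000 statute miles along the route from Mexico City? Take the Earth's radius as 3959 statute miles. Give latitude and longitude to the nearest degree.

Write both endpoints as unit vectors p₁, p₂ with components (cos φ cos λ, cos φ sin λ, sin φ).
The central angle between the endpoints is δ = arccos(p₁·p₂) ≈ 0.428 rad (24.5°). The total great-circle distance is δ·R ≈ 0.428 × 3959 ≈ 1695 mi, so the target fraction is f = 1000/1695 ≈ 0.590.
Interpolate at f ≈ 0.590 with slerp weights a = sin((1−f)δ)/sin δ ≈ 0.421, b = sin(fδ)/sin δ ≈ 0.602.
p = a·p₁ + b·p₂ ≈ (-0.044, -0.839, 0.542); φ = arcsin(p_z) ≈ 32.80°, λ = atan2(p_y, p_x) ≈ -93.00°.

≈ 33°N, 93°W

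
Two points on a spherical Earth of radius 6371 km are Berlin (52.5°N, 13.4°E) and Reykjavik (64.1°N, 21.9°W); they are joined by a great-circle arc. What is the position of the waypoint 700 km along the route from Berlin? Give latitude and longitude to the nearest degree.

Convert each endpoint to a unit vector on the sphere (x = cos φ cos λ, y = cos φ sin λ, z = sin φ).
The central angle between the endpoints is δ = arccos(p₁·p₂) ≈ 0.375 rad (21.5°). The total great-circle distance is δ·R ≈ 0.375 × 6371 ≈ 2386 km, so the target fraction is f = 700/2386 ≈ 0.293.
Interpolate at f ≈ 0.293 with slerp weights a = sin((1−f)δ)/sin δ ≈ 0.715, b = sin(fδ)/sin δ ≈ 0.300.
p = a·p₁ + b·p₂ ≈ (0.545, 0.052, 0.837); φ = arcsin(p_z) ≈ 56.81°, λ = atan2(p_y, p_x) ≈ 5.46°.

≈ 57°N, 5°E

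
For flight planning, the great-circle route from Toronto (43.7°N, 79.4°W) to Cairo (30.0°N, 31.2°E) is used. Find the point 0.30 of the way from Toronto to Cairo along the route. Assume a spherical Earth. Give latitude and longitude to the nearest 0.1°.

Convert each endpoint to a unit vector on the sphere (x = cos φ cos λ, y = cos φ sin λ, z = sin φ).
The central angle between the endpoints is δ = arccos(p₁·p₂) ≈ 1.445 rad (82.8°).
Interpolate at f = 0.30 with slerp weights a = sin((1−f)δ)/sin δ ≈ 0.854, b = sin(fδ)/sin δ ≈ 0.423.
p = a·p₁ + b·p₂ ≈ (0.427, -0.417, 0.802); φ = arcsin(p_z) ≈ 53.33°, λ = atan2(p_y, p_x) ≈ -44.32°.

≈ (53.3°N, 44.3°W)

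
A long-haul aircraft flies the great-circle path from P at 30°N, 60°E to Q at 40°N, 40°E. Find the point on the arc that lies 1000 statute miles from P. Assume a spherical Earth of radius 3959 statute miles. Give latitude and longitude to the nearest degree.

The haversine formula gives a central angle δ ≈ 0.334 rad (19.1°) between the endpoints. The total great-circle distance is δ·R ≈ 0.334 × 3959 ≈ 1322 mi, so the target fraction is f = 1000/1322 ≈ 0.757.
Interpolate at f ≈ 0.757 with slerp weights a = sin((1−f)δ)/sin δ ≈ 0.248, b = sin(fδ)/sin δ ≈ 0.763.
p = a·p₁ + b·p₂ ≈ (0.555, 0.561, 0.614); φ = arcsin(p_z) ≈ 37.89°, λ = atan2(p_y, p_x) ≈ 45.33°.

≈ 38°N, 45°E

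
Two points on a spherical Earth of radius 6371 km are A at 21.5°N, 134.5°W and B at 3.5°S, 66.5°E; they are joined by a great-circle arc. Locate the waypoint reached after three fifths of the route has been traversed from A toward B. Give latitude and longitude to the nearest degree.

≈ 35°N, 117°E

Write both endpoints as unit vectors p₁, p₂ with components (cos φ cos λ, cos φ sin λ, sin φ).
The central angle between the endpoints is δ = arccos(p₁·p₂) ≈ 2.667 rad (152.8°).
Interpolate at f = 3/5 with slerp weights a = sin((1−f)δ)/sin δ ≈ 1.915, b = sin(fδ)/sin δ ≈ 2.186.
p = a·p₁ + b·p₂ ≈ (-0.379, 0.730, 0.568); φ = arcsin(p_z) ≈ 34.64°, λ = atan2(p_y, p_x) ≈ 117.42°.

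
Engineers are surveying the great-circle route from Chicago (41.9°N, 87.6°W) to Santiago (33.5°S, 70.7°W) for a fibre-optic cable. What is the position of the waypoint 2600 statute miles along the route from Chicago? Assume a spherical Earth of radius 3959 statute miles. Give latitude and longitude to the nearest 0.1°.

From cos δ = sin φ₁ sin φ₂ + cos φ₁ cos φ₂ cos Δλ, the central angle is δ ≈ 1.344 rad (77.0°). The total great-circle distance is δ·R ≈ 1.344 × 3959 ≈ 5319 mi, so the target fraction is f = 2600/5319 ≈ 0.489.
Interpolate at f ≈ 0.489 with slerp weights a = sin((1−f)δ)/sin δ ≈ 0.651, b = sin(fδ)/sin δ ≈ 0.627.
p = a·p₁ + b·p₂ ≈ (0.193, -0.977, 0.089); φ = arcsin(p_z) ≈ 5.09°, λ = atan2(p_y, p_x) ≈ -78.83°.

≈ 5.1°N, 78.8°W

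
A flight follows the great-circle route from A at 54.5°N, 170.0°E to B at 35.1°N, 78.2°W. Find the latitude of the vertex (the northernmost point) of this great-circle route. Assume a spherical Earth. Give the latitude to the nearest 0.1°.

≈ 62.5°N

The great circle lies in the plane with unit normal n̂ = (p₁ × p₂)/|p₁ × p₂|.
Here n̂_z ≈ +0.461; the vertex latitude is φ_max = arccos|n̂_z| ≈ 62.5°.
Check via Clairaut: cos φ_max = |cos φ₁| · sin C = cos(54.5°)·sin(52.6°) ≈ 0.461, again giving ≈ 62.5°.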